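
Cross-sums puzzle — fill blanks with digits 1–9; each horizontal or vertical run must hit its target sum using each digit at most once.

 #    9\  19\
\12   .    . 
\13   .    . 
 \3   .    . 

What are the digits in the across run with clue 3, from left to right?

3 in 2 cells must be {1,2}.
The 3 across and the 19 down share only 2, so R3C2 = 2.
R3C1 = 3 − 2 = 1 completes the 3 across.
Nothing is forced directly, so branch on R1C1, whose candidates are 3 or 5. If R1C1 = 5: then R1C2 would have to be in {7} for the 12 across but in {8,9} for the 19 down — contradiction. So R1C1 = 3.
R1C2 = 12 − 3 = 9 completes the 12 across.
R2C1 = 9 − 4 = 5 completes the 9 down.
R2C2 = 13 − 5 = 8 completes the 13 across.

1 2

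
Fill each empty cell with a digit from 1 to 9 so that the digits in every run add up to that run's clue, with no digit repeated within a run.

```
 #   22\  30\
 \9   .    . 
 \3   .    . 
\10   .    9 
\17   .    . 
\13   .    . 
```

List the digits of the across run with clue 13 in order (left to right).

6 7

3 in 2 cells must be {1,2}; 17 in 2 cells must be {8,9}.
R3C1 = 10 − 9 = 1 completes the 10 across.
Given what's placed, R4C2 must be 8 to fit the 17 across and 30 down.
R2C1 = 2: the only remaining digit allowed by both the 3 across and the 22 down.
R2C2 = 3 − 2 = 1 completes the 3 across.
R4C1 = 17 − 8 = 9 completes the 17 across.
Nothing is forced directly, so branch on R1C2, whose candidates are 5 or 7. If R1C2 = 7: then R1C1 would have to be in {2} for the 9 across but in {3,4,6,7} for the 22 down — contradiction. So R1C2 = 5.
R1C1 = 9 − 5 = 4 completes the 9 across.
R5C1 = 22 − 16 = 6 completes the 22 down.
R5C2 = 13 − 6 = 7 completes the 13 across.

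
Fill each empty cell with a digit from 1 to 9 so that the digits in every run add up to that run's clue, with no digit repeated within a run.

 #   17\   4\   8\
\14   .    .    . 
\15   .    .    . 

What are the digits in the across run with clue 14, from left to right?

9 3 2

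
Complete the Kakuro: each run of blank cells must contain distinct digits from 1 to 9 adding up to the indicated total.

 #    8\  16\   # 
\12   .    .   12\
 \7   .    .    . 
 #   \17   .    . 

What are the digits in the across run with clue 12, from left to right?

7 5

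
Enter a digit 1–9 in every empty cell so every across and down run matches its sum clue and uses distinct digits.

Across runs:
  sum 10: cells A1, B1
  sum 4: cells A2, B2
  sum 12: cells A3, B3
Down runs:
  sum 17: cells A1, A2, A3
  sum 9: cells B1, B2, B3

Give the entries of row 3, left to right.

4 in 2 cells must be {1,3}.
Nothing is forced directly, so branch on B3, whose candidates are 3 or 4 or 5. If B3 = 3: that forces B2 = 1, A3 = 9, after which B1 would have to be in {1,2,3,4,6,7,8,9} for the 10 across but in {5} for the 9 down — contradiction. If B3 = 4: that forces B2 = 3, A3 = 8, B1 = 2, after which A2 would have to be in {1} for the 4 across but in {2,3,4,5,6,7} for the 17 down — contradiction. So B3 = 5.
A3 = 12 − 5 = 7 completes the 12 across.
Given what's placed, A2 must be 1 to fit the 4 across and 17 down.
B2 = 4 − 1 = 3 completes the 4 across.
A1 = 17 − 8 = 9 completes the 17 down.
B1 = 10 − 9 = 1 completes the 10 across.

7 5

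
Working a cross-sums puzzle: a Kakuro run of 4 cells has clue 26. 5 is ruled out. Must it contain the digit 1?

No

Counterexample: {2,7,8,9} sums to 26 under that restriction without using 1.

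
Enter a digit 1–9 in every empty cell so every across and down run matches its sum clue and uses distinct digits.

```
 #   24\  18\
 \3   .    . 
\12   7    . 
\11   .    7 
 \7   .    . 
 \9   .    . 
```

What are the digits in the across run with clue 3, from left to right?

2 1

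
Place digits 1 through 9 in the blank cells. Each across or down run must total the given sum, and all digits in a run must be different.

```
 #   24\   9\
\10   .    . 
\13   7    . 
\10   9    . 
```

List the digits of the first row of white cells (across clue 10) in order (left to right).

8, 2

24 in 3 cells must be {7,8,9}.
R1C1 = 24 − 16 = 8 completes the 24 down.
R1C2 = 10 − 8 = 2 completes the 10 across.
R2C2 = 13 − 7 = 6 completes the 13 across.
R3C2 = 10 − 9 = 1 completes the 10 across.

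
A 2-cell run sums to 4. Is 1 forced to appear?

The only way to make 4 from 2 distinct digits is {1,3}, which contains 1.

Yes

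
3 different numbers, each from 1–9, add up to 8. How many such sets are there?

3 distinct digits from 1–9 sum between 6 and 24.
Enumerating: {1,2,5}, {1,3,4}.

2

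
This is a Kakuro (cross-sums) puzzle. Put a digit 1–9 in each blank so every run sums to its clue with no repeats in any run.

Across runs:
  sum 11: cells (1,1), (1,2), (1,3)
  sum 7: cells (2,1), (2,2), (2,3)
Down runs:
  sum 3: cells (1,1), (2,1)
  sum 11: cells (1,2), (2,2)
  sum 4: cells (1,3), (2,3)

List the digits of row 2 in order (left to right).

2 4 1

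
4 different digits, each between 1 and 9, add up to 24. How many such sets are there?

8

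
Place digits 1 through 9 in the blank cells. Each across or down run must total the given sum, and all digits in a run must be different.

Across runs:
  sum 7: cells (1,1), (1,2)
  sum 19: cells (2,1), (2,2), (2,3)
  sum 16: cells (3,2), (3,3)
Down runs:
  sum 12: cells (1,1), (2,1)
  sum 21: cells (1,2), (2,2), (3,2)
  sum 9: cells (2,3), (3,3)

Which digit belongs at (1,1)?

3

16 in 2 cells must be {7,9}.
The 16 across and the 9 down share only 7, so (3,3) = 7.
(2,3) = 9 − 7 = 2 completes the 9 down.
(3,2) = 16 − 7 = 9 completes the 16 across.
(2,2) = 8: the only remaining digit allowed by both the 19 across and the 21 down.
(1,2) = 21 − 17 = 4 completes the 21 down.
(2,1) = 19 − 10 = 9 completes the 19 across.
(1,1) = 7 − 4 = 3 completes the 7 across.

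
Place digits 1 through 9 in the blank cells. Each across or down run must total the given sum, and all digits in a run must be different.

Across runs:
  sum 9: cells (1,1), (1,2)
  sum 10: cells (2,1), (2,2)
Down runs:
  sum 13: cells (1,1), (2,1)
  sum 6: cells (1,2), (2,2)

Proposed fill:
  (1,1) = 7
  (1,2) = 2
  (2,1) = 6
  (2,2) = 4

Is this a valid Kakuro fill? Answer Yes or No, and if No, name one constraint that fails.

Across: 7+2=9; 6+4=10. Down: 7+6=13; 2+4=6. No digit repeats within any run.

Yes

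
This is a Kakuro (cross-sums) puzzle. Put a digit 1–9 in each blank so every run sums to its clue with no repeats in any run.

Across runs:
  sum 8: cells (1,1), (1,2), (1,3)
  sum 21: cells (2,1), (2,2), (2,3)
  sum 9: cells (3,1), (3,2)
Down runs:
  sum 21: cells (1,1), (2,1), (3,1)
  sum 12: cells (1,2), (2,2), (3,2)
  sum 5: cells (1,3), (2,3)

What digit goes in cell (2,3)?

Only 4 fits (2,3) under both its across sum 21 and down sum 5.
(1,3) = 5 − 4 = 1 completes the 5 down.
Nothing is forced directly, so branch on (1,1), whose candidates are 4 or 5. If (1,1) = 5: that forces (1,2) = 2, (2,1) = 9, after which (2,2) would have to be in {8} for the 21 across but in {1,3,4,6,7,9} for the 12 down — contradiction. So (1,1) = 4.
(1,2) = 8 − 5 = 3 completes the 8 across.
(2,2) = 8: the only remaining digit allowed by both the 21 across and the 12 down.
Given what's placed, (3,1) must be 8 to fit the 9 across and 21 down.
(3,2) = 9 − 8 = 1 completes the 9 across.
(2,1) = 21 − 12 = 9 completes the 21 across.

4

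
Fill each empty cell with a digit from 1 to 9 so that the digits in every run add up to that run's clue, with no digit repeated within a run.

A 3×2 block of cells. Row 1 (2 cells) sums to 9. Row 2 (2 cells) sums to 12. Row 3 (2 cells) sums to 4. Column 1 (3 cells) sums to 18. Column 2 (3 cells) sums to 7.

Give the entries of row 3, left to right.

4 in 2 cells must be {1,3}; 7 in 3 cells must be {1,2,4}.
The 12 across and the 7 down share only 4, so (2,2) = 4.
Given what's placed, (3,2) must be 1 to fit the 4 across and 7 down.
(1,2) = 7 − 5 = 2 completes the 7 down.
(2,1) = 12 − 4 = 8 completes the 12 across.
(3,1) = 4 − 1 = 3 completes the 4 across.
(1,1) = 9 − 2 = 7 completes the 9 across.

3, 1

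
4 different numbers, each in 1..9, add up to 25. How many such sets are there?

6

4 distinct digits from 1–9 sum between 10 and 30.
Enumerating: {1,7,8,9}, {2,6,8,9}, {3,5,8,9}, {3,6,7,9}, {4,5,7,9}, {4,6,7,8}.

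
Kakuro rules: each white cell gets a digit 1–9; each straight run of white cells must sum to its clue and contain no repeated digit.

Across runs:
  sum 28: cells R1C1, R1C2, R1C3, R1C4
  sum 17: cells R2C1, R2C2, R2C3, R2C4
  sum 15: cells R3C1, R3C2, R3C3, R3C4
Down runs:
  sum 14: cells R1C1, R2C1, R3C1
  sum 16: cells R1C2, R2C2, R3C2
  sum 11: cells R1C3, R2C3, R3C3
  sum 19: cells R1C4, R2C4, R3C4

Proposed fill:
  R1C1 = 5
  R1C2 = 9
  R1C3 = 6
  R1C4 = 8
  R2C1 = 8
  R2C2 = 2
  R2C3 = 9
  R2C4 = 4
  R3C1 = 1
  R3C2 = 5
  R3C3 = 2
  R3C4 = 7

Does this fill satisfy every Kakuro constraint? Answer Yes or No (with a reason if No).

No — the across run R2C1–R2C4 sums to 23, not 17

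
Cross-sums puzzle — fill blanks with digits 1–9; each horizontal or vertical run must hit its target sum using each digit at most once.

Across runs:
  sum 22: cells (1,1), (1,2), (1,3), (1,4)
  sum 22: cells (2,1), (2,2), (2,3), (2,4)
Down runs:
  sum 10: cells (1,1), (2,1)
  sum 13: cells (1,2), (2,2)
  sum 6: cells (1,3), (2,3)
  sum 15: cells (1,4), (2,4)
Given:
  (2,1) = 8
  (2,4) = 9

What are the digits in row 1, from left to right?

2 9 5 6

(1,1) = 10 − 8 = 2 completes the 10 down.
(1,4) = 15 − 9 = 6 completes the 15 down.
Given what's placed, (2,2) must be 4 to fit the 22 across and 13 down.
(2,3) = 22 − 21 = 1 completes the 22 across.
(1,2) = 13 − 4 = 9 completes the 13 down.
(1,3) = 22 − 17 = 5 completes the 22 across.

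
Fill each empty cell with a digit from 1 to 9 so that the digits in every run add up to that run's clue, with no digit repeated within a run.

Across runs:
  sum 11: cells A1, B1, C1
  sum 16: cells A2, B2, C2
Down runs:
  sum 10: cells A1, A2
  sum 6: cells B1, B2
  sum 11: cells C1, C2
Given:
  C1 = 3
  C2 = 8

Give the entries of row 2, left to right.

3 5 8

No cell is forced outright now. B1 can only be 1 or 2 (the digits allowed by both its 11 across and its 6 down). If B1 = 2: that forces A1 = 6, after which A2 would have to be in {1,2,3,5,6,7} for the 16 across but in {4} for the 10 down — contradiction. So B1 = 1.
A1 = 11 − 4 = 7 completes the 11 across.
A2 = 10 − 7 = 3 completes the 10 down.
B2 = 16 − 11 = 5 completes the 16 across.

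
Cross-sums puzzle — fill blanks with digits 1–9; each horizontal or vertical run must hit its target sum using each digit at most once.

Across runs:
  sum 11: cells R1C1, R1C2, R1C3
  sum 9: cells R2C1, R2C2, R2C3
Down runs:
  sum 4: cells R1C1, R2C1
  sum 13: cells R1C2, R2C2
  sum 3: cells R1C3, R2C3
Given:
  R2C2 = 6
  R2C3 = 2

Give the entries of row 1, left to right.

3 7 1

4 in 2 cells must be {1,3}; 3 in 2 cells must be {1,2}.
R1C2 = 13 − 6 = 7 completes the 13 down.
R1C3 = 3 − 2 = 1 completes the 3 down.
R2C1 = 9 − 8 = 1 completes the 9 across.
R1C1 = 11 − 8 = 3 completes the 11 across.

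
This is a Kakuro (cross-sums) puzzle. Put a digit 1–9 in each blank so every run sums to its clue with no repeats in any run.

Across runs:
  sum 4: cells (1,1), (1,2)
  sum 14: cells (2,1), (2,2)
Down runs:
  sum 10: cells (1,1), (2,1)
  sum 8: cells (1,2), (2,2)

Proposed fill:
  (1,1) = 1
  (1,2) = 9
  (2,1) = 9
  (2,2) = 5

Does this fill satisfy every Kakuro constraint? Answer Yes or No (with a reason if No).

No — the down run (1,2)–(2,2) sums to 14, not 8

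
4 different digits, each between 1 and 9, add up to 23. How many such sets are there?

9

4 distinct digits from 1–9 sum between 10 and 30.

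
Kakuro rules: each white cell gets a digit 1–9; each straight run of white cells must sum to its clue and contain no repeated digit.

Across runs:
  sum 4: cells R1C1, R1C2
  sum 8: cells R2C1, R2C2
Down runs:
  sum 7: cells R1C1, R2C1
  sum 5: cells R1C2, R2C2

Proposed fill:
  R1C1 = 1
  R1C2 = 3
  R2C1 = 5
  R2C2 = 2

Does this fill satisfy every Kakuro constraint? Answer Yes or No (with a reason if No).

No — the down run R1C1–R2C1 sums to 6, not 7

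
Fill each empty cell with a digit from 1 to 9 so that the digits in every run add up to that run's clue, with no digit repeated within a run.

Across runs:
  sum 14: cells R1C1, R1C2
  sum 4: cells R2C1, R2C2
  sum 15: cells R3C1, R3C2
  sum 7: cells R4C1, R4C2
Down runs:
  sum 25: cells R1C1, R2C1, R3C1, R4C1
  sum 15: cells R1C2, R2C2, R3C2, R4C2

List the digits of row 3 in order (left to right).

8 7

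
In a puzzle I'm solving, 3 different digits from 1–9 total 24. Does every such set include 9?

Yes

The only way to make 24 from 3 distinct digits is {7,8,9}, which contains 9.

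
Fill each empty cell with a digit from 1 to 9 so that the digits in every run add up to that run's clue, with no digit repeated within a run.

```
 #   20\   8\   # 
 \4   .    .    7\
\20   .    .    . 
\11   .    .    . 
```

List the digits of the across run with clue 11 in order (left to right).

8 2 1

4 in 2 cells must be {1,3}.
Only 3 fits R1C1 under both its across sum 4 and down sum 20.
R1C2 = 4 − 3 = 1 completes the 4 across.
Given what's placed, R3C1 must be 8 to fit the 11 across and 20 down.
R3C2 = 2: the only remaining digit allowed by both the 11 across and the 8 down.
R3C3 = 11 − 10 = 1 completes the 11 across.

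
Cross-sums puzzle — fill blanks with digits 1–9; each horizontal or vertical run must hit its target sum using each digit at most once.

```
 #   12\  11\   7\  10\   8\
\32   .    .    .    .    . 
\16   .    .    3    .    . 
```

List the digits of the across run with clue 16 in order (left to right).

4 6 3 1 2

16 in 5 cells must be {1,2,3,4,6}.
R1C3 = 7 − 3 = 4 completes the 7 down.
R2C1 = 4: the only remaining digit allowed by both the 16 across and the 12 down.
R1C1 = 12 − 4 = 8 completes the 12 down.
Nothing is forced directly, so branch on R1C5, whose candidates are 5 or 6. If R1C5 = 5: then R2C5 would have to be in {1,2,6} for the 16 across but in {3} for the 8 down — contradiction. So R1C5 = 6.
R1C4 = 9: the only remaining digit allowed by both the 32 across and the 10 down.
R2C4 = 10 − 9 = 1 completes the 10 down.
R2C5 = 8 − 6 = 2 completes the 8 down.
R1C2 = 32 − 27 = 5 completes the 32 across.
R2C2 = 16 − 10 = 6 completes the 16 across.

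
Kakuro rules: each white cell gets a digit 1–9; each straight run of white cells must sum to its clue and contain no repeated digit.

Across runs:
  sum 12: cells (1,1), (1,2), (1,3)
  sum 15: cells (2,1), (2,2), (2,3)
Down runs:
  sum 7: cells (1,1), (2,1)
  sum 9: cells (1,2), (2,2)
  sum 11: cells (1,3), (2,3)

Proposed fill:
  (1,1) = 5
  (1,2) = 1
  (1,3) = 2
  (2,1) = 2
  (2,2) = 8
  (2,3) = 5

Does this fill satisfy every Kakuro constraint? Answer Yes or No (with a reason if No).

No — the down run (1,3)–(2,3) sums to 7, not 11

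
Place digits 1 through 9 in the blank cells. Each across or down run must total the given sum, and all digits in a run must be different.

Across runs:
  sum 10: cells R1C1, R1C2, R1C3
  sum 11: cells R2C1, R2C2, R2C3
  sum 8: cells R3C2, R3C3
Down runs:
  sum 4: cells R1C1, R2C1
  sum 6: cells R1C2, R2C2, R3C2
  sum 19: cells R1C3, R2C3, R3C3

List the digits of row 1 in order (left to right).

4 in 2 cells must be {1,3}; 6 in 3 cells must be {1,2,3}.
Nothing is forced directly, so branch on R2C2, whose candidates are 1 or 2 or 3. If R2C2 = 1: that forces R2C1 = 3, R2C3 = 7, R3C3 = 3, R1C1 = 1, after which R1C3 would have to be in {2,3,4,5,6,7} for the 10 across but in {9} for the 19 down — contradiction. If R2C2 = 3: that forces R2C1 = 1, R2C3 = 7, R3C3 = 3, R1C1 = 3, after which R1C3 would have to be in {1,2,5,6} for the 10 across but in {9} for the 19 down — contradiction. So R2C2 = 2.
Nothing is forced directly, so branch on R1C1, whose candidates are 1 or 3. If R1C1 = 1: that forces R1C2 = 3, R1C3 = 6, R2C1 = 3, after which R2C3 would have to be in {6} for the 11 across but in {4,5,8,9} for the 19 down — contradiction. So R1C1 = 3.
R1C2 = 1: the only remaining digit allowed by both the 10 across and the 6 down.
R1C3 = 10 − 4 = 6 completes the 10 across.

3 1 6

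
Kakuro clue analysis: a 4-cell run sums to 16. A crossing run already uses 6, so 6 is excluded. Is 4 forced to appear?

Counterexample: {1,2,5,8} sums to 16 under that restriction without using 4.

No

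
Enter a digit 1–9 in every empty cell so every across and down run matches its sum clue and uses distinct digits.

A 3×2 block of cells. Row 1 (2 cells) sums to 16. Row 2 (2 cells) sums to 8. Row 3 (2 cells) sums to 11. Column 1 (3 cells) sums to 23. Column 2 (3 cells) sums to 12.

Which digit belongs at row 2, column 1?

16 in 2 cells must be {7,9}; 23 in 3 cells must be {6,8,9}.
The 16 across and the 23 down share only 9, so (1,1) = 9.
(1,2) = 16 − 9 = 7 completes the 16 across.
Given what's placed, (2,1) must be 6 to fit the 8 across and 23 down.
(2,2) = 8 − 6 = 2 completes the 8 across.
(3,1) = 23 − 15 = 8 completes the 23 down.
(3,2) = 11 − 8 = 3 completes the 11 across.

6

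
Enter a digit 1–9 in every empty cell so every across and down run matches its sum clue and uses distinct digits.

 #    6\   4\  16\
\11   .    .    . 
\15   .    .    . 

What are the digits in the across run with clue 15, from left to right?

5, 1, 9

4 in 2 cells must be {1,3}; 16 in 2 cells must be {7,9}.
The 11 across and the 16 down share only 7, so R1C3 = 7.
R2C3 = 16 − 7 = 9 completes the 16 down.
Given what's placed, R1C1 must be 1 to fit the 11 across and 6 down.
R1C2 = 11 − 8 = 3 completes the 11 across.
R2C1 = 6 − 1 = 5 completes the 6 down.
R2C2 = 15 − 14 = 1 completes the 15 across.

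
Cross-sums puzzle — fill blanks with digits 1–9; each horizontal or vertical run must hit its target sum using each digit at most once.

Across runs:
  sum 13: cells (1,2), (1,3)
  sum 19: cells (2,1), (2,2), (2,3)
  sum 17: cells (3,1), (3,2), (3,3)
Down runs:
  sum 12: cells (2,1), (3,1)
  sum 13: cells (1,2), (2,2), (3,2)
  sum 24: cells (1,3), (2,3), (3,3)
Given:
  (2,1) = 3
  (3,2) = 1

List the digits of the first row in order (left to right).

5, 8

24 in 3 cells must be {7,8,9}.
(3,1) = 12 − 3 = 9 completes the 12 down.
(3,3) = 17 − 10 = 7 completes the 17 across.
(2,3) = 9: the only remaining digit allowed by both the 19 across and the 24 down.
(1,3) = 24 − 16 = 8 completes the 24 down.
(2,2) = 19 − 12 = 7 completes the 19 across.
(1,2) = 13 − 8 = 5 completes the 13 across.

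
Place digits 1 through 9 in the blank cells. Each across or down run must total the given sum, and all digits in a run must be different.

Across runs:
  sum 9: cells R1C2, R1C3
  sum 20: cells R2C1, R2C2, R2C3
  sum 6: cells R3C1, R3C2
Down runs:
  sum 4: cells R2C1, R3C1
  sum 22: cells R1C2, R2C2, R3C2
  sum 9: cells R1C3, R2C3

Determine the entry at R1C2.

4 in 2 cells must be {1,3}.
The 20 across and the 4 down share only 3, so R2C1 = 3.
R2C3 = 8: the only remaining digit allowed by both the 20 across and the 9 down.
R3C1 = 4 − 3 = 1 completes the 4 down.
R3C2 = 6 − 1 = 5 completes the 6 across.
R1C2 = 8: the only remaining digit allowed by both the 9 across and the 22 down.
R1C3 = 9 − 8 = 1 completes the 9 across.
R2C2 = 20 − 11 = 9 completes the 20 across.

8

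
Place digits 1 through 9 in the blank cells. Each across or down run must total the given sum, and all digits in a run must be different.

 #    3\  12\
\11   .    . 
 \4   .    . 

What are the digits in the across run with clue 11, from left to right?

4 in 2 cells must be {1,3}; 3 in 2 cells must be {1,2}.
The 11 across and the 3 down share only 2, so R1C1 = 2.
R1C2 = 11 − 2 = 9 completes the 11 across.
R2C1 = 3 − 2 = 1 completes the 3 down.
R2C2 = 4 − 1 = 3 completes the 4 across.

2, 9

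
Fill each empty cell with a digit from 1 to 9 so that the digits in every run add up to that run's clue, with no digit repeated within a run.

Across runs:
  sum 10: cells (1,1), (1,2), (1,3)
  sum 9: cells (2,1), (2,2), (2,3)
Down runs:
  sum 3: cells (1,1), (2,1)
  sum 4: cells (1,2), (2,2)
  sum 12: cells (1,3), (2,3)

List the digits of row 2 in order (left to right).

1, 3, 5

3 in 2 cells must be {1,2}; 4 in 2 cells must be {1,3}.
Nothing is forced directly, so branch on (1,1), whose candidates are 1 or 2. If (1,1) = 1: that forces (1,2) = 3, after which (1,3) would have to be in {6} for the 10 across but in {3,4,5,7,8,9} for the 12 down — contradiction. So (1,1) = 2.
(2,1) = 3 − 2 = 1 completes the 3 down.
Given what's placed, (2,2) must be 3 to fit the 9 across and 4 down.
(2,3) = 9 − 4 = 5 completes the 9 across.
(1,2) = 4 − 3 = 1 completes the 4 down.
(1,3) = 10 − 3 = 7 completes the 10 across.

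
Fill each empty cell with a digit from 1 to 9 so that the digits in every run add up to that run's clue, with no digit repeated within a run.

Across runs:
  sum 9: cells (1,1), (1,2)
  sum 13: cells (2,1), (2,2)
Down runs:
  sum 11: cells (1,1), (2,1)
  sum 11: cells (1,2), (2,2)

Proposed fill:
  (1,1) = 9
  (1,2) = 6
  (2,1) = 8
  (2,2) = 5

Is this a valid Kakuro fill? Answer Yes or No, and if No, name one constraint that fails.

No — the down run (1,1)–(2,1) sums to 17, not 11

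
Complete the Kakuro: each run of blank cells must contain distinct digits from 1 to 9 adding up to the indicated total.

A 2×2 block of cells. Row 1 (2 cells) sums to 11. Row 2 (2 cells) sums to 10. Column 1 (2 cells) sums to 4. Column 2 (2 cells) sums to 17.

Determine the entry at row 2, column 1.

4 in 2 cells must be {1,3}; 17 in 2 cells must be {8,9}.
The 11 across and the 4 down share only 3, so (1,1) = 3.
(1,2) = 11 − 3 = 8 completes the 11 across.
(2,1) = 4 − 3 = 1 completes the 4 down.
(2,2) = 10 − 1 = 9 completes the 10 across.

1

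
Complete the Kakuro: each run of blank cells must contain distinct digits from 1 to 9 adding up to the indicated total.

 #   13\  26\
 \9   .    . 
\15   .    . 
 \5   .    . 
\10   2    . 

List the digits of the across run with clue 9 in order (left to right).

4 5

R4C2 = 10 − 2 = 8 completes the 10 across.
Nothing is forced directly, so branch on R2C1, whose candidates are 6 or 7. If R2C1 = 7: then R2C2 would have to be in {8} for the 15 across but in {2,3,4,5,6,7,9} for the 26 down — contradiction. So R2C1 = 6.
R2C2 = 15 − 6 = 9 completes the 15 across.
No cell is forced outright now. R1C1 can only be 1 or 4 (the digits allowed by both its 9 across and its 13 down). If R1C1 = 1: then R1C2 would have to be in {8} for the 9 across but in {2,3,4,5,6,7} for the 26 down — contradiction. So R1C1 = 4.
R1C2 = 9 − 4 = 5 completes the 9 across.
R3C1 = 13 − 12 = 1 completes the 13 down.
R3C2 = 5 − 1 = 4 completes the 5 across.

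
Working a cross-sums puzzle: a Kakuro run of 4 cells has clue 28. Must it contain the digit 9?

Every partition of 28 into 4 distinct digits includes 9: {4,7,8,9}, {5,6,8,9}.

Yes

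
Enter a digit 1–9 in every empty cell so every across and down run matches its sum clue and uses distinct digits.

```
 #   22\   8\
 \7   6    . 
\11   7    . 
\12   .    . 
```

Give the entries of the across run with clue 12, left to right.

9 3

R1C2 = 7 − 6 = 1 completes the 7 across.
R2C2 = 11 − 7 = 4 completes the 11 across.
R3C1 = 22 − 13 = 9 completes the 22 down.
R3C2 = 12 − 9 = 3 completes the 12 across.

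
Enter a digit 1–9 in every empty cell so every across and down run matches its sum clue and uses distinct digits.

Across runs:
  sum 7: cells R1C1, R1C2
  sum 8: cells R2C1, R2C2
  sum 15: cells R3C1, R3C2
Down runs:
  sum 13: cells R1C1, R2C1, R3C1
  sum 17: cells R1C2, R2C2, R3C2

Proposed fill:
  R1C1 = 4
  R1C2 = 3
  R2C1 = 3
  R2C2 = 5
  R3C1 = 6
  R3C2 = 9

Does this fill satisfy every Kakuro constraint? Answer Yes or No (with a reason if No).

Across: 4+3=7; 3+5=8; 6+9=15. Down: 4+3+6=13; 3+5+9=17. No digit repeats within any run.

Yes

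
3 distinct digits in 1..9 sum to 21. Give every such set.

3 distinct digits from 1–9 sum between 6 and 24.

{4,8,9}; {5,7,9}; {6,7,8}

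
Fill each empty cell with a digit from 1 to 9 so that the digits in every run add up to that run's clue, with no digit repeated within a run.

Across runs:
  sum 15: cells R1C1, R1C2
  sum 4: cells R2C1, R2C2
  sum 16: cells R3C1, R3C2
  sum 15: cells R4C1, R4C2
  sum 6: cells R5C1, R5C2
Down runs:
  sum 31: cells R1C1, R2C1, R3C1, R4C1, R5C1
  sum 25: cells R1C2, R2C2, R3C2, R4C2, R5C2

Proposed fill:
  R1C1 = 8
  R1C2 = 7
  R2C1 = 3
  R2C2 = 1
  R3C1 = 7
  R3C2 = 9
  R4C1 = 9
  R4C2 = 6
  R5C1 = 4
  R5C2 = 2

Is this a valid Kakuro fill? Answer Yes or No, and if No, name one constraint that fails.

Yes

Across: 8+7=15; 3+1=4; 7+9=16; 9+6=15; 4+2=6. Down: 8+3+7+9+4=31; 7+1+9+6+2=25. No digit repeats within any run.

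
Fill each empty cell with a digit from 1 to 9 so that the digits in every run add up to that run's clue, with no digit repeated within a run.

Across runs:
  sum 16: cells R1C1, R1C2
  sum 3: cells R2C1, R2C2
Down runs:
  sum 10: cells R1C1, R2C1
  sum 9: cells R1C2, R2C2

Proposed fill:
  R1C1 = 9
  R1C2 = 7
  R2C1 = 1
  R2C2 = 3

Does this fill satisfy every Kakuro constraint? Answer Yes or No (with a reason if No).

No — the down run R1C2–R2C2 sums to 10, not 9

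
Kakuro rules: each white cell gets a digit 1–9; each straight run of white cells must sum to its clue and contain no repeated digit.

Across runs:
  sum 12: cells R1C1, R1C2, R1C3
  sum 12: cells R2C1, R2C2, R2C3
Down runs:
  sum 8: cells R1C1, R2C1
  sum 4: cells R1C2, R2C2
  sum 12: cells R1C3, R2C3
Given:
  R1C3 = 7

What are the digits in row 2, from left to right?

4 in 2 cells must be {1,3}.
R2C3 = 12 − 7 = 5 completes the 12 down.
Nothing is forced directly, so branch on R1C2, whose candidates are 1 or 3. If R1C2 = 1: then R1C1 would have to be in {4} for the 12 across but in {1,2,3,5,6,7} for the 8 down — contradiction. So R1C2 = 3.
R1C1 = 12 − 10 = 2 completes the 12 across.
R2C1 = 8 − 2 = 6 completes the 8 down.
R2C2 = 12 − 11 = 1 completes the 12 across.

6, 1, 5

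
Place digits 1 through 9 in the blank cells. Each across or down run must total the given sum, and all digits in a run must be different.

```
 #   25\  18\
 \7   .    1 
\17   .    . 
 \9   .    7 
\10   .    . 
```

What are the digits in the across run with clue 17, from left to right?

9 8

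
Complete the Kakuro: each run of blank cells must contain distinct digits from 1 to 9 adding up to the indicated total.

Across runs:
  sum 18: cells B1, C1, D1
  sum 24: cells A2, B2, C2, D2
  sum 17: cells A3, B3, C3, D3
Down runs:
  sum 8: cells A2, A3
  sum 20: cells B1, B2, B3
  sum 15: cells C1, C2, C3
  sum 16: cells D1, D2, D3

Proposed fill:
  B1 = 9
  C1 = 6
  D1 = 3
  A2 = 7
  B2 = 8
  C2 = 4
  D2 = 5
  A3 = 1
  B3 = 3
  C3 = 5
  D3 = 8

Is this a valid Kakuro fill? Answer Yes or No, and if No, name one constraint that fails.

Yes

Across: 9+6+3=18; 7+8+4+5=24; 1+3+5+8=17. Down: 7+1=8; 9+8+3=20; 6+4+5=15; 3+5+8=16. No digit repeats within any run.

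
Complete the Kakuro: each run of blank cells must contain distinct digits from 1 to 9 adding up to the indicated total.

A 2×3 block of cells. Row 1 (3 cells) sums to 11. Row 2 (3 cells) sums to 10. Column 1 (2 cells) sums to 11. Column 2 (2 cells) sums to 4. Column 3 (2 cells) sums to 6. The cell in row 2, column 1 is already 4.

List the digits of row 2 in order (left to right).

4 1 5

4 in 2 cells must be {1,3}.
(1,1) = 11 − 4 = 7 completes the 11 down.
Given what's placed, (1,3) must be 1 to fit the 11 across and 6 down.
Given what's placed, (2,2) must be 1 to fit the 10 across and 4 down.
(2,3) = 10 − 5 = 5 completes the 10 across.
(1,2) = 11 − 8 = 3 completes the 11 across.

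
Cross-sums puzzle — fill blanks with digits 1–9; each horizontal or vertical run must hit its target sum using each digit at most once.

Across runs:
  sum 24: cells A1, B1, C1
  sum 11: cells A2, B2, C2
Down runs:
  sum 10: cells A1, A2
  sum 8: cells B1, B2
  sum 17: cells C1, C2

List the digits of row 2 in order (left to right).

2 1 8

24 in 3 cells must be {7,8,9}; 17 in 2 cells must be {8,9}.
The 24 across and the 8 down share only 7, so B1 = 7.
B2 = 8 − 7 = 1 completes the 8 down.
Given what's placed, C2 must be 8 to fit the 11 across and 17 down.
C1 = 17 − 8 = 9 completes the 17 down.
A2 = 11 − 9 = 2 completes the 11 across.
A1 = 24 − 16 = 8 completes the 24 across.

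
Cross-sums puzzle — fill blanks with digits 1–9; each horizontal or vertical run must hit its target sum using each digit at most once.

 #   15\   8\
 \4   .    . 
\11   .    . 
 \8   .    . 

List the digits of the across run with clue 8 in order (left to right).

5, 3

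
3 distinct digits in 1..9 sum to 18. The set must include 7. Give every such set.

{2,7,9}; {3,7,8}; {5,6,7}

3 distinct digits from 1–9 sum between 6 and 24.
Keeping only sets containing 7.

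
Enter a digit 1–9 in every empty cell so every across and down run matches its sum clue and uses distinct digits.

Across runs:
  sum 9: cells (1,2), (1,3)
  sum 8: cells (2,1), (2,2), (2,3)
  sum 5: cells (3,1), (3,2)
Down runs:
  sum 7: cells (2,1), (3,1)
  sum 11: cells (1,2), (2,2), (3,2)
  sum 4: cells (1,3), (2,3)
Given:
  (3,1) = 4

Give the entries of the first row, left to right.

4 in 2 cells must be {1,3}.
(2,1) = 7 − 4 = 3 completes the 7 down.
(2,3) = 1: the only remaining digit allowed by both the 8 across and the 4 down.
(3,2) = 5 − 4 = 1 completes the 5 across.
(1,3) = 4 − 1 = 3 completes the 4 down.
(2,2) = 8 − 4 = 4 completes the 8 across.
(1,2) = 9 − 3 = 6 completes the 9 across.

6 3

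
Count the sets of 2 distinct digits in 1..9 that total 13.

2 distinct digits from 1–9 sum between 3 and 17.
Enumerating: {4,9}, {5,8}, {6,7}.

3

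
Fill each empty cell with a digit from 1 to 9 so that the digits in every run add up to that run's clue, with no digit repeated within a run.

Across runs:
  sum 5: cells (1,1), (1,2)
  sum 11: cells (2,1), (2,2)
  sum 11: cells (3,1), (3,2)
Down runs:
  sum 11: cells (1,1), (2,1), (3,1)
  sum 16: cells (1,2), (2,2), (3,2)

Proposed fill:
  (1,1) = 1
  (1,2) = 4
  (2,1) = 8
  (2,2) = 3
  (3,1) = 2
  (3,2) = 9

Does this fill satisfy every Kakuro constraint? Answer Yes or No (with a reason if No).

Yes

Across: 1+4=5; 8+3=11; 2+9=11. Down: 1+8+2=11; 4+3+9=16. No digit repeats within any run.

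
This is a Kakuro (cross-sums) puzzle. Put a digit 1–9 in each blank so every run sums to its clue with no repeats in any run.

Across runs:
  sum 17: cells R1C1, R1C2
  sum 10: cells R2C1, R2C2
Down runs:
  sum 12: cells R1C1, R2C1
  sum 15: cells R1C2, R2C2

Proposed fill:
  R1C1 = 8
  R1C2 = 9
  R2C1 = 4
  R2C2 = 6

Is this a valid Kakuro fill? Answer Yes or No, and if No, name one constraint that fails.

Across: 8+9=17; 4+6=10. Down: 8+4=12; 9+6=15. No digit repeats within any run.

Yes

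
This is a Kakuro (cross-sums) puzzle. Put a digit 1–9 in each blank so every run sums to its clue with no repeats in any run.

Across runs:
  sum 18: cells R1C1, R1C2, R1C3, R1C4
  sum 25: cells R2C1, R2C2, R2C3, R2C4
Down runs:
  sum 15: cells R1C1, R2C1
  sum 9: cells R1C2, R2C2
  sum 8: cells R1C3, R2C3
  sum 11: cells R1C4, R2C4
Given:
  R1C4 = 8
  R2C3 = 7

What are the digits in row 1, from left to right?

6 3 1 8

R1C3 = 8 − 7 = 1 completes the 8 down.
R2C4 = 11 − 8 = 3 completes the 11 down.
Given what's placed, R2C2 must be 6 to fit the 25 across and 9 down.
R1C2 = 9 − 6 = 3 completes the 9 down.
R2C1 = 25 − 16 = 9 completes the 25 across.
R1C1 = 18 − 12 = 6 completes the 18 across.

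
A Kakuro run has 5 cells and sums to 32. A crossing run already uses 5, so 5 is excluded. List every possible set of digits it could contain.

5 distinct digits from 1–9 sum between 15 and 35.
Dropping sets that contain 5.
Only one set works: {2,6,7,8,9}.

{2,6,7,8,9}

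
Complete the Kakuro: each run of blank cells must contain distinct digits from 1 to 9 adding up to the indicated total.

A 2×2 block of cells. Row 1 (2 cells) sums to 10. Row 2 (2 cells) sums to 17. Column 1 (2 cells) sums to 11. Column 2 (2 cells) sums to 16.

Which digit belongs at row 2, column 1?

8

17 in 2 cells must be {8,9}; 16 in 2 cells must be {7,9}.
The 17 across and the 16 down share only 9, so (2,2) = 9.
(1,2) = 16 − 9 = 7 completes the 16 down.
(2,1) = 17 − 9 = 8 completes the 17 across.
(1,1) = 10 − 7 = 3 completes the 10 across.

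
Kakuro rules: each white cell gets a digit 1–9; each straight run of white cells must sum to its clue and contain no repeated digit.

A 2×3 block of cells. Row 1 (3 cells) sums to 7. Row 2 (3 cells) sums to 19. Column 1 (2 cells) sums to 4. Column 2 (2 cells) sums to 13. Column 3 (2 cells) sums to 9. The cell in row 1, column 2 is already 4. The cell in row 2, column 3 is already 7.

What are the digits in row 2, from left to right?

7 in 3 cells must be {1,2,4}; 4 in 2 cells must be {1,3}.
(1,1) = 1: the only remaining digit allowed by both the 7 across and the 4 down.
(1,3) = 7 − 5 = 2 completes the 7 across.
(2,1) = 4 − 1 = 3 completes the 4 down.
(2,2) = 19 − 10 = 9 completes the 19 across.

3 9 7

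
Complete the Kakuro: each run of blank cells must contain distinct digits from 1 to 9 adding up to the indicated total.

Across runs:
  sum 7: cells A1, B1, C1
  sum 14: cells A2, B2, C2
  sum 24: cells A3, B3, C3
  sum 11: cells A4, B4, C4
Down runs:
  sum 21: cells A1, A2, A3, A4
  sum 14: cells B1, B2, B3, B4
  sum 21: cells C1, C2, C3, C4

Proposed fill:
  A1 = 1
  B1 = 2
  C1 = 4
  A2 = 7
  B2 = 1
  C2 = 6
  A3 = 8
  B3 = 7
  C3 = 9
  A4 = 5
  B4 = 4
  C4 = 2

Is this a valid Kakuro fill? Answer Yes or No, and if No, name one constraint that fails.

Across: 1+2+4=7; 7+1+6=14; 8+7+9=24; 5+4+2=11. Down: 1+7+8+5=21; 2+1+7+4=14; 4+6+9+2=21. No digit repeats within any run.

Yes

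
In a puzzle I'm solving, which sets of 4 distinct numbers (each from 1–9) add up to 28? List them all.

4 distinct digits from 1–9 sum between 10 and 30.

{4,7,8,9}; {5,6,8,9}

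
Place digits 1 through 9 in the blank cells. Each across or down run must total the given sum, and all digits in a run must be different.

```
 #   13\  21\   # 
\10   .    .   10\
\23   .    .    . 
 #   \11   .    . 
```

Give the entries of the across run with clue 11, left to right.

7 4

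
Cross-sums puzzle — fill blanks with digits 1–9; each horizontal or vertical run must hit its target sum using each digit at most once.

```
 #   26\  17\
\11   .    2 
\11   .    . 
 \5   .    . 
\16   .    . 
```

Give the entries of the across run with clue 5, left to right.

16 in 2 cells must be {7,9}.
R1C1 = 11 − 2 = 9 completes the 11 across.
R4C1 = 7: the only remaining digit allowed by both the 16 across and the 26 down.
R4C2 = 16 − 7 = 9 completes the 16 across.
R2C2 = 5: the only remaining digit allowed by both the 11 across and the 17 down.
R3C2 = 17 − 16 = 1 completes the 17 down.
R2C1 = 11 − 5 = 6 completes the 11 across.
R3C1 = 5 − 1 = 4 completes the 5 across.

4 1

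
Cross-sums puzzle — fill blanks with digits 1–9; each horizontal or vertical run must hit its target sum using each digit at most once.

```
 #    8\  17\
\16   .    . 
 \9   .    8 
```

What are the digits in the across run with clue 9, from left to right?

1 8

16 in 2 cells must be {7,9}; 17 in 2 cells must be {8,9}.
The 16 across and the 8 down share only 7, so R1C1 = 7.
R1C2 = 16 − 7 = 9 completes the 16 across.
R2C1 = 9 − 8 = 1 completes the 9 across.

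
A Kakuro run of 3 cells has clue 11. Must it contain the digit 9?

Counterexample: {1,2,8} sums to 11 without using 9.

No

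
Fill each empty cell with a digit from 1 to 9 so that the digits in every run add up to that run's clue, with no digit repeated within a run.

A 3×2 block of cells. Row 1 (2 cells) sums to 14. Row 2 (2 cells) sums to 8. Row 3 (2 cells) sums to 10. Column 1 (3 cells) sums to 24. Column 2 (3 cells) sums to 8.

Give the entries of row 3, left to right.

8 2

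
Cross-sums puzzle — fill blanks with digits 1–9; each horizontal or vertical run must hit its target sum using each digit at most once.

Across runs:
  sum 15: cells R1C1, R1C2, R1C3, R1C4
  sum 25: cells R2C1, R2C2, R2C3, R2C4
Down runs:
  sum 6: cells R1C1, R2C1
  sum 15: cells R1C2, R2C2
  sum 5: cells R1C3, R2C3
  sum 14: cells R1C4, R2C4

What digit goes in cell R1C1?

1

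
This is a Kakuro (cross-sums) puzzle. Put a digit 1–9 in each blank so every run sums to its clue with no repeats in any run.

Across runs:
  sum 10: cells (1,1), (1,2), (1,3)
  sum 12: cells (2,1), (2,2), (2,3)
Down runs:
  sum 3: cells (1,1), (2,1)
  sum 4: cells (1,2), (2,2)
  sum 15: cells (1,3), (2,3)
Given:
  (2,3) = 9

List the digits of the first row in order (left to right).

1 3 6

3 in 2 cells must be {1,2}; 4 in 2 cells must be {1,3}.
(1,3) = 15 − 9 = 6 completes the 15 down.
(2,2) = 1: the only remaining digit allowed by both the 12 across and the 4 down.
(1,1) = 1: the only remaining digit allowed by both the 10 across and the 3 down.
(1,2) = 10 − 7 = 3 completes the 10 across.
(2,1) = 12 − 10 = 2 completes the 12 across.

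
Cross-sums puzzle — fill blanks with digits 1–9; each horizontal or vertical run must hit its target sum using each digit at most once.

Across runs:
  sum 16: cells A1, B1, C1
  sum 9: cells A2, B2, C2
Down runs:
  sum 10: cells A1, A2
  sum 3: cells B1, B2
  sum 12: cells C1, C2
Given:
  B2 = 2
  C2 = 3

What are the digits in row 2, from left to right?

3 in 2 cells must be {1,2}.
B1 = 3 − 2 = 1 completes the 3 down.
C1 = 12 − 3 = 9 completes the 12 down.
A2 = 9 − 5 = 4 completes the 9 across.
A1 = 16 − 10 = 6 completes the 16 across.

4, 2, 3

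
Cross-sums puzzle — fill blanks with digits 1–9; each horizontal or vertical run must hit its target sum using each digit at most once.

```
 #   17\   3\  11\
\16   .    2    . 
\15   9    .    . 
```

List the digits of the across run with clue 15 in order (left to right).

9 1 5

17 in 2 cells must be {8,9}; 3 in 2 cells must be {1,2}.
R1C1 = 17 − 9 = 8 completes the 17 down.
R1C3 = 16 − 10 = 6 completes the 16 across.
R2C2 = 3 − 2 = 1 completes the 3 down.
R2C3 = 15 − 10 = 5 completes the 15 across.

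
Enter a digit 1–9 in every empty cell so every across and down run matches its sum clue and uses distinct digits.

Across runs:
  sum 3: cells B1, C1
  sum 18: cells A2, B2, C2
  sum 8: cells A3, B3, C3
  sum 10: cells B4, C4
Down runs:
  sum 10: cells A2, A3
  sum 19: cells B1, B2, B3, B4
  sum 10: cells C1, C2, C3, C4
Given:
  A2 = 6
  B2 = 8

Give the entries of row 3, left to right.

3 in 2 cells must be {1,2}; 10 in 4 cells must be {1,2,3,4}.
C2 = 18 − 14 = 4 completes the 18 across.
A3 = 10 − 6 = 4 completes the 10 down.
Nothing is forced directly, so branch on B3, whose candidates are 1 or 3. If B3 = 1: then B1 would have to be in {1,2} for the 3 across but in {3,4,6,7} for the 19 down — contradiction. So B3 = 3.
C3 = 8 − 7 = 1 completes the 8 across.

4 3 1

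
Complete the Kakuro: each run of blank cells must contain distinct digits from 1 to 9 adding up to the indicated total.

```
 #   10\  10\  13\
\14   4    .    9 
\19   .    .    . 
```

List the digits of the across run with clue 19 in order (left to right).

R1C2 = 14 − 13 = 1 completes the 14 across.
R2C1 = 10 − 4 = 6 completes the 10 down.
R2C2 = 10 − 1 = 9 completes the 10 down.
R2C3 = 19 − 15 = 4 completes the 19 across.

6 9 4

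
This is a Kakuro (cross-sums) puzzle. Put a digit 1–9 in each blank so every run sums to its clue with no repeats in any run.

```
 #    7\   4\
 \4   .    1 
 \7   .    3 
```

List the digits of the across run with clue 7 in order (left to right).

4 3

4 in 2 cells must be {1,3}.
R1C1 = 4 − 1 = 3 completes the 4 across.
R2C1 = 7 − 3 = 4 completes the 7 across.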